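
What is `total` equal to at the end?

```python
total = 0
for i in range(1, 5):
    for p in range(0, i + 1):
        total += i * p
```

i=1,p=0: total = 0+0 = 0
i=1,p=1: total = 0+1 = 1
i=2,p=0: total = 1+0 = 1
i=2,p=1: total = 1+2 = 3
i=2,p=2: total = 3+4 = 7
i=3,p=0: total = 7+0 = 7
i=3,p=1: total = 7+3 = 10
i=3,p=2: total = 10+6 = 16
i=3,p=3: total = 16+9 = 25
i=4,p=0: total = 25+0 = 25
i=4,p=1: total = 25+4 = 29
i=4,p=2: total = 29+8 = 37
i=4,p=3: total = 37+12 = 49
i=4,p=4: total = 49+16 = 65

65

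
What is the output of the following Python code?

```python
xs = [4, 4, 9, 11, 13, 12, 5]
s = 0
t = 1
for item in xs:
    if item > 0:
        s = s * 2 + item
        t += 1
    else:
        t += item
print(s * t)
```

item=4: >0, s = 0*2+4 = 4; t=2
item=4: >0, s = 4*2+4 = 12; t=3
item=9: >0, s = 12*2+9 = 33; t=4
item=11: >0, s = 33*2+11 = 77; t=5
item=13: >0, s = 77*2+13 = 167; t=6
item=12: >0, s = 167*2+12 = 346; t=7
item=5: >0, s = 346*2+5 = 697; t=8
s*t = 697*8 = 5576

5576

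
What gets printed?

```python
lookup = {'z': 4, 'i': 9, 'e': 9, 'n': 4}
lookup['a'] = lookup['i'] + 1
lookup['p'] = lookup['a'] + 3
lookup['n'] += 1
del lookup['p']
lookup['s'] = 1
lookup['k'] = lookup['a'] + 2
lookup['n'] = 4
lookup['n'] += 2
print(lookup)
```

{'z': 4, 'i': 9, 'e': 9, 'n': 6, 'a': 10, 's': 1, 'k': 12}

lookup['a'] = lookup['i']+1 = 10 → {'z': 4, 'i': 9, 'e': 9, 'n': 4, 'a': 10}
lookup['p'] = lookup['a']+3 = 13 → {'z': 4, 'i': 9, 'e': 9, 'n': 4, 'a': 10, 'p': 13}
lookup['n'] = 4+1 = 5 → {'z': 4, 'i': 9, 'e': 9, 'n': 5, 'a': 10, 'p': 13}
del 'p' → {'z': 4, 'i': 9, 'e': 9, 'n': 5, 'a': 10}
lookup['s'] = 1 → {'z': 4, 'i': 9, 'e': 9, 'n': 5, 'a': 10, 's': 1}
lookup['k'] = lookup['a']+2 = 12 → {'z': 4, 'i': 9, 'e': 9, 'n': 5, 'a': 10, 's': 1, 'k': 12}
lookup['n'] = 4 → {'z': 4, 'i': 9, 'e': 9, 'n': 4, 'a': 10, 's': 1, 'k': 12}
lookup['n'] = 4+2 = 6 → {'z': 4, 'i': 9, 'e': 9, 'n': 6, 'a': 10, 's': 1, 'k': 12}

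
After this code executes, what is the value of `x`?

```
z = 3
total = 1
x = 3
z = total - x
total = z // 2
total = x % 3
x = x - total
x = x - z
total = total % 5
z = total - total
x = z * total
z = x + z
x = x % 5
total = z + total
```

0

z = 1-3 = -2
total = (-2)//2 = -1
total = 3%3 = 0
x = 3-0 = 3
x = 3-(-2) = 5
total = 0%5 = 0
z = 0-0 = 0
x = 0*0 = 0
z = 0+0 = 0
x = 0%5 = 0
total = 0+0 = 0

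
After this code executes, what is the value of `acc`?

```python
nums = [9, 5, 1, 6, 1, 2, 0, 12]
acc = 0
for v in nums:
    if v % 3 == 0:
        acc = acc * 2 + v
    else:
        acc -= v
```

48

v=9: %3==0, acc = 0*2+9 = 9
v=5: not %3==0, acc = 9-5 = 4
v=1: not %3==0, acc = 4-1 = 3
v=6: %3==0, acc = 3*2+6 = 12
v=1: not %3==0, acc = 12-1 = 11
v=2: not %3==0, acc = 11-2 = 9
v=0: %3==0, acc = 9*2+0 = 18
v=12: %3==0, acc = 18*2+12 = 48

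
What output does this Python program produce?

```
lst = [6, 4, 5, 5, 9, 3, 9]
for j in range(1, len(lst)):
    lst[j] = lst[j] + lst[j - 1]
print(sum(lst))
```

j=1: lst[1] = 4+6 = 10 → [6, 10, 5, 5, 9, 3, 9]
j=2: lst[2] = 5+10 = 15 → [6, 10, 15, 5, 9, 3, 9]
j=3: lst[3] = 5+15 = 20 → [6, 10, 15, 20, 9, 3, 9]
j=4: lst[4] = 9+20 = 29 → [6, 10, 15, 20, 29, 3, 9]
j=5: lst[5] = 3+29 = 32 → [6, 10, 15, 20, 29, 32, 9]
j=6: lst[6] = 9+32 = 41 → [6, 10, 15, 20, 29, 32, 41]
sum = 153

153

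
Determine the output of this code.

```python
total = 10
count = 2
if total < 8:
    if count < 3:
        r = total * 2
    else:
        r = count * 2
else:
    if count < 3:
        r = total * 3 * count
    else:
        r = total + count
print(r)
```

total=10, count=2
total < 8 is False; count < 3 is True
→ r = total * 3 * count = 60

60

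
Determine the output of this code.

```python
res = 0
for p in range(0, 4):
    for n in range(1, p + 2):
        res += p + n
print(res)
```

40

p=0,n=1: res = 0+1 = 1
p=1,n=1: res = 1+2 = 3
p=1,n=2: res = 3+3 = 6
p=2,n=1: res = 6+3 = 9
p=2,n=2: res = 9+4 = 13
p=2,n=3: res = 13+5 = 18
p=3,n=1: res = 18+4 = 22
p=3,n=2: res = 22+5 = 27
p=3,n=3: res = 27+6 = 33
p=3,n=4: res = 33+7 = 40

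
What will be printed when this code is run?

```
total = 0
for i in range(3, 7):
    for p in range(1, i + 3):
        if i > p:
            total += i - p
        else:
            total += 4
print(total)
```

82

i=3,p=1: 3>1, total = 0+2 = 2
i=3,p=2: 3>2, total = 2+1 = 3
i=3,p=3: not 3>3, total = 3+4 = 7
i=3,p=4: not 3>4, total = 7+4 = 11
i=3,p=5: not 3>5, total = 11+4 = 15
i=4,p=1: 4>1, total = 15+3 = 18
i=4,p=2: 4>2, total = 18+2 = 20
i=4,p=3: 4>3, total = 20+1 = 21
i=4,p=4: not 4>4, total = 21+4 = 25
i=4,p=5: not 4>5, total = 25+4 = 29
i=4,p=6: not 4>6, total = 29+4 = 33
i=5,p=1: 5>1, total = 33+4 = 37
i=5,p=2: 5>2, total = 37+3 = 40
i=5,p=3: 5>3, total = 40+2 = 42
i=5,p=4: 5>4, total = 42+1 = 43
i=5,p=5: not 5>5, total = 43+4 = 47
i=5,p=6: not 5>6, total = 47+4 = 51
i=5,p=7: not 5>7, total = 51+4 = 55
i=6,p=1: 6>1, total = 55+5 = 60
i=6,p=2: 6>2, total = 60+4 = 64
i=6,p=3: 6>3, total = 64+3 = 67
i=6,p=4: 6>4, total = 67+2 = 69
i=6,p=5: 6>5, total = 69+1 = 70
i=6,p=6: not 6>6, total = 70+4 = 74
i=6,p=7: not 6>7, total = 74+4 = 78
i=6,p=8: not 6>8, total = 78+4 = 82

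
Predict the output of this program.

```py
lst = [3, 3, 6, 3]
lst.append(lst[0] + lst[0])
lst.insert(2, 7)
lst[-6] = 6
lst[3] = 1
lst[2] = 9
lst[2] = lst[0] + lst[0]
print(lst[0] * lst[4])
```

18

append lst[0]+lst[0] = 3+3 = 6 → [3, 3, 6, 3, 6]
insert 7 at 2 → [3, 3, 7, 6, 3, 6]
lst[-6] = 6 → [6, 3, 7, 6, 3, 6]
lst[3] = 1 → [6, 3, 7, 1, 3, 6]
lst[2] = 9 → [6, 3, 9, 1, 3, 6]
lst[2] = lst[0]+lst[0] = 6+6 = 12 → [6, 3, 12, 1, 3, 6]
lst[0]*lst[4] = 6*3 = 18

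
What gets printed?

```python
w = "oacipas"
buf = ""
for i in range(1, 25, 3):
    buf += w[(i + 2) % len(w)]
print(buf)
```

i=1: add w[3]='i' → 'i'
i=4: add w[6]='s' → 'is'
i=7: add w[2]='c' → 'isc'
i=10: add w[5]='a' → 'isca'
i=13: add w[1]='a' → 'iscaa'
i=16: add w[4]='p' → 'iscaap'
i=19: add w[0]='o' → 'iscaapo'
i=22: add w[3]='i' → 'iscaapoi'

iscaapoi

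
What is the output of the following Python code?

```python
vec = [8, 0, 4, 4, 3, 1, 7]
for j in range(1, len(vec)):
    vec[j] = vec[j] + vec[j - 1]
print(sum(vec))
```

j=1: vec[1] = 0+8 = 8 → [8, 8, 4, 4, 3, 1, 7]
j=2: vec[2] = 4+8 = 12 → [8, 8, 12, 4, 3, 1, 7]
j=3: vec[3] = 4+12 = 16 → [8, 8, 12, 16, 3, 1, 7]
j=4: vec[4] = 3+16 = 19 → [8, 8, 12, 16, 19, 1, 7]
j=5: vec[5] = 1+19 = 20 → [8, 8, 12, 16, 19, 20, 7]
j=6: vec[6] = 7+20 = 27 → [8, 8, 12, 16, 19, 20, 27]
sum = 110

110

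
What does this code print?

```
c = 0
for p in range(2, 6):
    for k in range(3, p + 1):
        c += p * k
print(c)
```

97

p=3,k=3: c = 0+9 = 9
p=4,k=3: c = 9+12 = 21
p=4,k=4: c = 21+16 = 37
p=5,k=3: c = 37+15 = 52
p=5,k=4: c = 52+20 = 72
p=5,k=5: c = 72+25 = 97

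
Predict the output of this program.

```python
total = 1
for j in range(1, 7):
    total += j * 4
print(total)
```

j=1: total = 1+1*4 = 5
j=2: total = 5+2*4 = 13
j=3: total = 13+3*4 = 25
j=4: total = 25+4*4 = 41
j=5: total = 41+5*4 = 61
j=6: total = 61+6*4 = 85

85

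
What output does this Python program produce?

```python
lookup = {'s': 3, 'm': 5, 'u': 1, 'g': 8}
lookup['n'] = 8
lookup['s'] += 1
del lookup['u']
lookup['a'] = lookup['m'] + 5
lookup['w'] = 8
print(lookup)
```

{'s': 4, 'm': 5, 'g': 8, 'n': 8, 'a': 10, 'w': 8}

lookup['n'] = 8 → {'s': 3, 'm': 5, 'u': 1, 'g': 8, 'n': 8}
lookup['s'] = 3+1 = 4 → {'s': 4, 'm': 5, 'u': 1, 'g': 8, 'n': 8}
del 'u' → {'s': 4, 'm': 5, 'g': 8, 'n': 8}
lookup['a'] = lookup['m']+5 = 10 → {'s': 4, 'm': 5, 'g': 8, 'n': 8, 'a': 10}
lookup['w'] = 8 → {'s': 4, 'm': 5, 'g': 8, 'n': 8, 'a': 10, 'w': 8}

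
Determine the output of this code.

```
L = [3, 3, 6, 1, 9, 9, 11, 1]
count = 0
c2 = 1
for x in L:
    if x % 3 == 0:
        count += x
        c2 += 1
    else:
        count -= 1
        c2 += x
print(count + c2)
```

46

x=3: %3==0, count = 0+3 = 3; c2=2
x=3: %3==0, count = 3+3 = 6; c2=3
x=6: %3==0, count = 6+6 = 12; c2=4
x=1: not %3==0, count = 12-1 = 11; c2=5
x=9: %3==0, count = 11+9 = 20; c2=6
x=9: %3==0, count = 20+9 = 29; c2=7
x=11: not %3==0, count = 29-1 = 28; c2=18
x=1: not %3==0, count = 28-1 = 27; c2=19
count+c2 = 27+19 = 46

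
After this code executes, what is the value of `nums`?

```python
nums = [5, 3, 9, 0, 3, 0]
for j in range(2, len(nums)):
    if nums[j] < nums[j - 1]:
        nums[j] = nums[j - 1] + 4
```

[5, 3, 9, 13, 17, 21]

j=2: 9>=3, unchanged → [5, 3, 9, 0, 3, 0]
j=3: 0<9, nums[3] = 9+4 = 13 → [5, 3, 9, 13, 3, 0]
j=4: 3<13, nums[4] = 13+4 = 17 → [5, 3, 9, 13, 17, 0]
j=5: 0<17, nums[5] = 17+4 = 21 → [5, 3, 9, 13, 17, 21]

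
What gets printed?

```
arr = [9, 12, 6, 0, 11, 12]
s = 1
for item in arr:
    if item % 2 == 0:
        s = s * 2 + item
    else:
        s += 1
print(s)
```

166

item=9: not even, s = 1+1 = 2
item=12: even, s = 2*2+12 = 16
item=6: even, s = 16*2+6 = 38
item=0: even, s = 38*2+0 = 76
item=11: not even, s = 76+1 = 77
item=12: even, s = 77*2+12 = 166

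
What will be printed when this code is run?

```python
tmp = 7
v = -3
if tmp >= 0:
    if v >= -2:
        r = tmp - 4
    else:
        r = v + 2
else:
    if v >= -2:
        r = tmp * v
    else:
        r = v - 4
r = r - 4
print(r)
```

tmp=7, v=-3
tmp >= 0 is True; v >= -2 is False
→ r = v + 2 = -1
r = (-1)-4 = -5

-5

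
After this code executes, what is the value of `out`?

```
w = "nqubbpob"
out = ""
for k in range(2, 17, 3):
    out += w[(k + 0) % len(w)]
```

k=2: add w[2]='u' → 'u'
k=5: add w[5]='p' → 'up'
k=8: add w[0]='n' → 'upn'
k=11: add w[3]='b' → 'upnb'
k=14: add w[6]='o' → 'upnbo'

'upnbo'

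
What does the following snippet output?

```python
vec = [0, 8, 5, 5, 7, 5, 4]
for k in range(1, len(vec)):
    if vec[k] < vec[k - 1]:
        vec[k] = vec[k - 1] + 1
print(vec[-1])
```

k=1: 8>=0, unchanged → [0, 8, 5, 5, 7, 5, 4]
k=2: 5<8, vec[2] = 8+1 = 9 → [0, 8, 9, 5, 7, 5, 4]
k=3: 5<9, vec[3] = 9+1 = 10 → [0, 8, 9, 10, 7, 5, 4]
k=4: 7<10, vec[4] = 10+1 = 11 → [0, 8, 9, 10, 11, 5, 4]
k=5: 5<11, vec[5] = 11+1 = 12 → [0, 8, 9, 10, 11, 12, 4]
k=6: 4<12, vec[6] = 12+1 = 13 → [0, 8, 9, 10, 11, 12, 13]

13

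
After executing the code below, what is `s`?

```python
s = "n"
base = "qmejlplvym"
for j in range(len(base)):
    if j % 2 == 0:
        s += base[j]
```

j=0: add 'q' → 'nq'
j=1: skip
j=2: add 'e' → 'nqe'
j=3: skip
j=4: add 'l' → 'nqel'
j=5: skip
j=6: add 'l' → 'nqell'
j=7: skip
j=8: add 'y' → 'nqelly'
j=9: skip

'nqelly'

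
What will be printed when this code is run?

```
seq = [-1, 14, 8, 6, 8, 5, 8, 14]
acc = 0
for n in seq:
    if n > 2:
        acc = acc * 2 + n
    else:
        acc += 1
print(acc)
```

1490

n=-1: not >2, acc = 0+1 = 1
n=14: >2, acc = 1*2+14 = 16
n=8: >2, acc = 16*2+8 = 40
n=6: >2, acc = 40*2+6 = 86
n=8: >2, acc = 86*2+8 = 180
n=5: >2, acc = 180*2+5 = 365
n=8: >2, acc = 365*2+8 = 738
n=14: >2, acc = 738*2+14 = 1490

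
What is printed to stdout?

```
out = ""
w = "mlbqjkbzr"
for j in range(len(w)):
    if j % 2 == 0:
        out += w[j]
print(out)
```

j=0: add 'm' → 'm'
j=1: skip
j=2: add 'b' → 'mb'
j=3: skip
j=4: add 'j' → 'mbj'
j=5: skip
j=6: add 'b' → 'mbjb'
j=7: skip
j=8: add 'r' → 'mbjbr'

mbjbr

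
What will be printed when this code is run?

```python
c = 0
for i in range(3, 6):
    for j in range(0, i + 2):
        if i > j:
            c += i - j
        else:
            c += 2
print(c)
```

43

i=3,j=0: 3>0, c = 0+3 = 3
i=3,j=1: 3>1, c = 3+2 = 5
i=3,j=2: 3>2, c = 5+1 = 6
i=3,j=3: not 3>3, c = 6+2 = 8
i=3,j=4: not 3>4, c = 8+2 = 10
i=4,j=0: 4>0, c = 10+4 = 14
i=4,j=1: 4>1, c = 14+3 = 17
i=4,j=2: 4>2, c = 17+2 = 19
i=4,j=3: 4>3, c = 19+1 = 20
i=4,j=4: not 4>4, c = 20+2 = 22
i=4,j=5: not 4>5, c = 22+2 = 24
i=5,j=0: 5>0, c = 24+5 = 29
i=5,j=1: 5>1, c = 29+4 = 33
i=5,j=2: 5>2, c = 33+3 = 36
i=5,j=3: 5>3, c = 36+2 = 38
i=5,j=4: 5>4, c = 38+1 = 39
i=5,j=5: not 5>5, c = 39+2 = 41
i=5,j=6: not 5>6, c = 41+2 = 43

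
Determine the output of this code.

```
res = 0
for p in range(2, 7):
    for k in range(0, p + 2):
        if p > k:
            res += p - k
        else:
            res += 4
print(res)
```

p=2,k=0: 2>0, res = 0+2 = 2
p=2,k=1: 2>1, res = 2+1 = 3
p=2,k=2: not 2>2, res = 3+4 = 7
p=2,k=3: not 2>3, res = 7+4 = 11
p=3,k=0: 3>0, res = 11+3 = 14
p=3,k=1: 3>1, res = 14+2 = 16
p=3,k=2: 3>2, res = 16+1 = 17
p=3,k=3: not 3>3, res = 17+4 = 21
p=3,k=4: not 3>4, res = 21+4 = 25
p=4,k=0: 4>0, res = 25+4 = 29
p=4,k=1: 4>1, res = 29+3 = 32
p=4,k=2: 4>2, res = 32+2 = 34
p=4,k=3: 4>3, res = 34+1 = 35
p=4,k=4: not 4>4, res = 35+4 = 39
p=4,k=5: not 4>5, res = 39+4 = 43
p=5,k=0: 5>0, res = 43+5 = 48
p=5,k=1: 5>1, res = 48+4 = 52
p=5,k=2: 5>2, res = 52+3 = 55
p=5,k=3: 5>3, res = 55+2 = 57
p=5,k=4: 5>4, res = 57+1 = 58
p=5,k=5: not 5>5, res = 58+4 = 62
p=5,k=6: not 5>6, res = 62+4 = 66
p=6,k=0: 6>0, res = 66+6 = 72
p=6,k=1: 6>1, res = 72+5 = 77
p=6,k=2: 6>2, res = 77+4 = 81
p=6,k=3: 6>3, res = 81+3 = 84
p=6,k=4: 6>4, res = 84+2 = 86
p=6,k=5: 6>5, res = 86+1 = 87
p=6,k=6: not 6>6, res = 87+4 = 91
p=6,k=7: not 6>7, res = 91+4 = 95

95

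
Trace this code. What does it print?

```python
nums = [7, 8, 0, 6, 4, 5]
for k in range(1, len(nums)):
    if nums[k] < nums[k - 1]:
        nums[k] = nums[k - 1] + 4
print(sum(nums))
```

k=1: 8>=7, unchanged → [7, 8, 0, 6, 4, 5]
k=2: 0<8, nums[2] = 8+4 = 12 → [7, 8, 12, 6, 4, 5]
k=3: 6<12, nums[3] = 12+4 = 16 → [7, 8, 12, 16, 4, 5]
k=4: 4<16, nums[4] = 16+4 = 20 → [7, 8, 12, 16, 20, 5]
k=5: 5<20, nums[5] = 20+4 = 24 → [7, 8, 12, 16, 20, 24]
sum = 87

87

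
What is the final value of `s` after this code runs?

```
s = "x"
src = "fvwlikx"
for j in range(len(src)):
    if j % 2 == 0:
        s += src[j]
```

'xfwix'

j=0: add 'f' → 'xf'
j=1: skip
j=2: add 'w' → 'xfw'
j=3: skip
j=4: add 'i' → 'xfwi'
j=5: skip
j=6: add 'x' → 'xfwix'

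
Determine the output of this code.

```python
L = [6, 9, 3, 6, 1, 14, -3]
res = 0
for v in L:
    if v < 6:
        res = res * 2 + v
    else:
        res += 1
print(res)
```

33

v=6: not <6, res = 0+1 = 1
v=9: not <6, res = 1+1 = 2
v=3: <6, res = 2*2+3 = 7
v=6: not <6, res = 7+1 = 8
v=1: <6, res = 8*2+1 = 17
v=14: not <6, res = 17+1 = 18
v=-3: <6, res = 18*2+(-3) = 33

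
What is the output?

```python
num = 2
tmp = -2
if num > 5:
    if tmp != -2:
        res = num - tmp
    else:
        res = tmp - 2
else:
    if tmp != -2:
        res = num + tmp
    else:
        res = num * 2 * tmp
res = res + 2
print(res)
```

-6

num=2, tmp=-2
num > 5 is False; tmp != -2 is False
→ res = num * 2 * tmp = -8
res = (-8)+2 = -6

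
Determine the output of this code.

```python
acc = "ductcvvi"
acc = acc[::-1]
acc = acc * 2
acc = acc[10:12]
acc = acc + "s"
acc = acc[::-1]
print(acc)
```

scv

reverse → 'ivvctcud'
repeat ×2 → 'ivvctcudivvctcud'
slice [10:12] → 'vc'
+ 's' → 'vcs'
reverse → 'scv'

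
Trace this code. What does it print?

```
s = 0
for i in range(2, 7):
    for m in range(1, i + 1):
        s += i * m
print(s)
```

265

i=2,m=1: s = 0+2 = 2
i=2,m=2: s = 2+4 = 6
i=3,m=1: s = 6+3 = 9
i=3,m=2: s = 9+6 = 15
i=3,m=3: s = 15+9 = 24
i=4,m=1: s = 24+4 = 28
i=4,m=2: s = 28+8 = 36
i=4,m=3: s = 36+12 = 48
i=4,m=4: s = 48+16 = 64
i=5,m=1: s = 64+5 = 69
i=5,m=2: s = 69+10 = 79
i=5,m=3: s = 79+15 = 94
i=5,m=4: s = 94+20 = 114
i=5,m=5: s = 114+25 = 139
i=6,m=1: s = 139+6 = 145
i=6,m=2: s = 145+12 = 157
i=6,m=3: s = 157+18 = 175
i=6,m=4: s = 175+24 = 199
i=6,m=5: s = 199+30 = 229
i=6,m=6: s = 229+36 = 265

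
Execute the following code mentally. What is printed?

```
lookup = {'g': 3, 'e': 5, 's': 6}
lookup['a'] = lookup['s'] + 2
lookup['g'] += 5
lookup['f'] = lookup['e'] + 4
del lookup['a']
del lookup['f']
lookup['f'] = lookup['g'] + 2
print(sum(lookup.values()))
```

29

lookup['a'] = lookup['s']+2 = 8 → {'g': 3, 'e': 5, 's': 6, 'a': 8}
lookup['g'] = 3+5 = 8 → {'g': 8, 'e': 5, 's': 6, 'a': 8}
lookup['f'] = lookup['e']+4 = 9 → {'g': 8, 'e': 5, 's': 6, 'a': 8, 'f': 9}
del 'a' → {'g': 8, 'e': 5, 's': 6, 'f': 9}
del 'f' → {'g': 8, 'e': 5, 's': 6}
lookup['f'] = lookup['g']+2 = 10 → {'g': 8, 'e': 5, 's': 6, 'f': 10}
sum of values = 29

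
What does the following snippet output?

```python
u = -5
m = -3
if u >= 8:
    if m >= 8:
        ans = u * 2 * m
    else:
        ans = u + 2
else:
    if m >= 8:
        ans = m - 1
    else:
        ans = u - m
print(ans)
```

u=-5, m=-3
u >= 8 is False; m >= 8 is False
→ ans = u - m = -2

-2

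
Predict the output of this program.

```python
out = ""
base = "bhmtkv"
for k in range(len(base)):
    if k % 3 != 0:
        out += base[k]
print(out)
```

hmkv

k=0: skip
k=1: add 'h' → 'h'
k=2: add 'm' → 'hm'
k=3: skip
k=4: add 'k' → 'hmk'
k=5: add 'v' → 'hmkv'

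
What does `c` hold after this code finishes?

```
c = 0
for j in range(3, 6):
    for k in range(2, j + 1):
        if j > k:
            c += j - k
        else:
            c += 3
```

j=3,k=2: 3>2, c = 0+1 = 1
j=3,k=3: not 3>3, c = 1+3 = 4
j=4,k=2: 4>2, c = 4+2 = 6
j=4,k=3: 4>3, c = 6+1 = 7
j=4,k=4: not 4>4, c = 7+3 = 10
j=5,k=2: 5>2, c = 10+3 = 13
j=5,k=3: 5>3, c = 13+2 = 15
j=5,k=4: 5>4, c = 15+1 = 16
j=5,k=5: not 5>5, c = 16+3 = 19

19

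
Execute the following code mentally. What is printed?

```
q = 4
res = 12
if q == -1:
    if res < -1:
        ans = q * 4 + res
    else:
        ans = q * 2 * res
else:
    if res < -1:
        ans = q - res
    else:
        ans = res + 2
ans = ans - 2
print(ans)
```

q=4, res=12
q == -1 is False; res < -1 is False
→ ans = res + 2 = 14
ans = 14-2 = 12

12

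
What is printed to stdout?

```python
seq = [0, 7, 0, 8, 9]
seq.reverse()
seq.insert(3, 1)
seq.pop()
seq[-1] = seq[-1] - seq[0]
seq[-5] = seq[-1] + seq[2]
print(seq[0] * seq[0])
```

reverse → [9, 8, 0, 7, 0]
insert 1 at 3 → [9, 8, 0, 1, 7, 0]
pop() removes 0 → [9, 8, 0, 1, 7]
seq[-1] = seq[-1]-seq[0] = 7-9 = -2 → [9, 8, 0, 1, -2]
seq[-5] = seq[-1]+seq[2] = (-2)+0 = -2 → [-2, 8, 0, 1, -2]
seq[0]*seq[0] = (-2)*(-2) = 4

4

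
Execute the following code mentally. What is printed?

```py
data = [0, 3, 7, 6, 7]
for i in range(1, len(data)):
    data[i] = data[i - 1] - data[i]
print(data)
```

[0, -3, -10, -16, -23]

i=1: data[1] = 0-3 = -3 → [0, -3, 7, 6, 7]
i=2: data[2] = (-3)-7 = -10 → [0, -3, -10, 6, 7]
i=3: data[3] = (-10)-6 = -16 → [0, -3, -10, -16, 7]
i=4: data[4] = (-16)-7 = -23 → [0, -3, -10, -16, -23]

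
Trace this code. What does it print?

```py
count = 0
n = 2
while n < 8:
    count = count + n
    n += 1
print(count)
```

27

n=2: count = 0+2 = 2
n=3: count = 2+3 = 5
n=4: count = 5+4 = 9
n=5: count = 9+5 = 14
n=6: count = 14+6 = 20
n=7: count = 20+7 = 27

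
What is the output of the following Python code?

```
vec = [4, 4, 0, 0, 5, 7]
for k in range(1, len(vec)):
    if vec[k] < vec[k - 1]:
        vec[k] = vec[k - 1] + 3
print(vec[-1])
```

16

k=1: 4>=4, unchanged → [4, 4, 0, 0, 5, 7]
k=2: 0<4, vec[2] = 4+3 = 7 → [4, 4, 7, 0, 5, 7]
k=3: 0<7, vec[3] = 7+3 = 10 → [4, 4, 7, 10, 5, 7]
k=4: 5<10, vec[4] = 10+3 = 13 → [4, 4, 7, 10, 13, 7]
k=5: 7<13, vec[5] = 13+3 = 16 → [4, 4, 7, 10, 13, 16]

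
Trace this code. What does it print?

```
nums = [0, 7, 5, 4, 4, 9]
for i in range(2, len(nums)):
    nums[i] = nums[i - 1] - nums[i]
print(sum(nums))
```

i=2: nums[2] = 7-5 = 2 → [0, 7, 2, 4, 4, 9]
i=3: nums[3] = 2-4 = -2 → [0, 7, 2, -2, 4, 9]
i=4: nums[4] = (-2)-4 = -6 → [0, 7, 2, -2, -6, 9]
i=5: nums[5] = (-6)-9 = -15 → [0, 7, 2, -2, -6, -15]
sum = -14

-14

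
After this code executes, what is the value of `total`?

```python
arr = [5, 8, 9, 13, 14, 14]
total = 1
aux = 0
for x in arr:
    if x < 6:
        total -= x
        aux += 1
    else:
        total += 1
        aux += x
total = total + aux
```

60

x=5: <6, total = 1-5 = -4; aux=1
x=8: not <6, total = (-4)+1 = -3; aux=9
x=9: not <6, total = (-3)+1 = -2; aux=18
x=13: not <6, total = (-2)+1 = -1; aux=31
x=14: not <6, total = (-1)+1 = 0; aux=45
x=14: not <6, total = 0+1 = 1; aux=59
total+aux = 1+59 = 60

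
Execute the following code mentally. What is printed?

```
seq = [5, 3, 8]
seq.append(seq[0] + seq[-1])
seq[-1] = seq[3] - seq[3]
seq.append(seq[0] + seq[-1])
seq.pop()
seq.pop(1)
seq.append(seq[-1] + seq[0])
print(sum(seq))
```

18

append seq[0]+seq[-1] = 5+8 = 13 → [5, 3, 8, 13]
seq[-1] = seq[3]-seq[3] = 13-13 = 0 → [5, 3, 8, 0]
append seq[0]+seq[-1] = 5+0 = 5 → [5, 3, 8, 0, 5]
pop() removes 5 → [5, 3, 8, 0]
pop(1) removes 3 → [5, 8, 0]
append seq[-1]+seq[0] = 0+5 = 5 → [5, 8, 0, 5]
sum = 18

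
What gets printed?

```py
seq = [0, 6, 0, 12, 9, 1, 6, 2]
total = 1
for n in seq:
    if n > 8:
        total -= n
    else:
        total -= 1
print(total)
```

n=0: not >8, total = 1-1 = 0
n=6: not >8, total = 0-1 = -1
n=0: not >8, total = (-1)-1 = -2
n=12: >8, total = (-2)-12 = -14
n=9: >8, total = (-14)-9 = -23
n=1: not >8, total = (-23)-1 = -24
n=6: not >8, total = (-24)-1 = -25
n=2: not >8, total = (-25)-1 = -26

-26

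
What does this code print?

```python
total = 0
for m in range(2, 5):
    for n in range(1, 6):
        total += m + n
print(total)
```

m=2,n=1: total = 0+3 = 3
m=2,n=2: total = 3+4 = 7
m=2,n=3: total = 7+5 = 12
m=2,n=4: total = 12+6 = 18
m=2,n=5: total = 18+7 = 25
m=3,n=1: total = 25+4 = 29
m=3,n=2: total = 29+5 = 34
m=3,n=3: total = 34+6 = 40
m=3,n=4: total = 40+7 = 47
m=3,n=5: total = 47+8 = 55
m=4,n=1: total = 55+5 = 60
m=4,n=2: total = 60+6 = 66
m=4,n=3: total = 66+7 = 73
m=4,n=4: total = 73+8 = 81
m=4,n=5: total = 81+9 = 90

90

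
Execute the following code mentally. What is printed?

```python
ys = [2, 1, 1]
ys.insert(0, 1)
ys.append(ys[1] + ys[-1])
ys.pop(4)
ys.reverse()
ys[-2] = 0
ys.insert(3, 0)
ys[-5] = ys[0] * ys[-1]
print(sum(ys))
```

insert 1 at 0 → [1, 2, 1, 1]
append ys[1]+ys[-1] = 2+1 = 3 → [1, 2, 1, 1, 3]
pop(4) removes 3 → [1, 2, 1, 1]
reverse → [1, 1, 2, 1]
ys[-2] = 0 → [1, 1, 0, 1]
insert 0 at 3 → [1, 1, 0, 0, 1]
ys[-5] = ys[0]*ys[-1] = 1*1 = 1 → [1, 1, 0, 0, 1]
sum = 3

3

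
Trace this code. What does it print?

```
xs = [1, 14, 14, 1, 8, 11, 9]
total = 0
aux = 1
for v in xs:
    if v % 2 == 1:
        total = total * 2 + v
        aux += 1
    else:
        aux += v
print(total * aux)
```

v=1: odd, total = 0*2+1 = 1; aux=2
v=14: not odd; aux=16
v=14: not odd; aux=30
v=1: odd, total = 1*2+1 = 3; aux=31
v=8: not odd; aux=39
v=11: odd, total = 3*2+11 = 17; aux=40
v=9: odd, total = 17*2+9 = 43; aux=41
total*aux = 43*41 = 1763

1763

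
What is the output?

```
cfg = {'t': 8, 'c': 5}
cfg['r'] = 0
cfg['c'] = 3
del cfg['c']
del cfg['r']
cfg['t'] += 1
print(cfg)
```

{'t': 9}

cfg['r'] = 0 → {'t': 8, 'c': 5, 'r': 0}
cfg['c'] = 3 → {'t': 8, 'c': 3, 'r': 0}
del 'c' → {'t': 8, 'r': 0}
del 'r' → {'t': 8}
cfg['t'] = 8+1 = 9 → {'t': 9}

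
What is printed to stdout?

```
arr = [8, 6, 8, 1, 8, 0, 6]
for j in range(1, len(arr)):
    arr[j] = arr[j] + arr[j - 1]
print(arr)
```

j=1: arr[1] = 6+8 = 14 → [8, 14, 8, 1, 8, 0, 6]
j=2: arr[2] = 8+14 = 22 → [8, 14, 22, 1, 8, 0, 6]
j=3: arr[3] = 1+22 = 23 → [8, 14, 22, 23, 8, 0, 6]
j=4: arr[4] = 8+23 = 31 → [8, 14, 22, 23, 31, 0, 6]
j=5: arr[5] = 0+31 = 31 → [8, 14, 22, 23, 31, 31, 6]
j=6: arr[6] = 6+31 = 37 → [8, 14, 22, 23, 31, 31, 37]

[8, 14, 22, 23, 31, 31, 37]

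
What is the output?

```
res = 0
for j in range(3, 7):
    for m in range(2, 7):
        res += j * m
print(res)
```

j=3,m=2: res = 0+6 = 6
j=3,m=3: res = 6+9 = 15
j=3,m=4: res = 15+12 = 27
j=3,m=5: res = 27+15 = 42
j=3,m=6: res = 42+18 = 60
j=4,m=2: res = 60+8 = 68
j=4,m=3: res = 68+12 = 80
j=4,m=4: res = 80+16 = 96
j=4,m=5: res = 96+20 = 116
j=4,m=6: res = 116+24 = 140
j=5,m=2: res = 140+10 = 150
j=5,m=3: res = 150+15 = 165
j=5,m=4: res = 165+20 = 185
j=5,m=5: res = 185+25 = 210
j=5,m=6: res = 210+30 = 240
j=6,m=2: res = 240+12 = 252
j=6,m=3: res = 252+18 = 270
j=6,m=4: res = 270+24 = 294
j=6,m=5: res = 294+30 = 324
j=6,m=6: res = 324+36 = 360

360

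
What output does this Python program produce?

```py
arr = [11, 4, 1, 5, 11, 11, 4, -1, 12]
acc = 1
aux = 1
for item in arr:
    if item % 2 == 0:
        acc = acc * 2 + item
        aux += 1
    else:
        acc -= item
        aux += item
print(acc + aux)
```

item=11: not even, acc = 1-11 = -10; aux=12
item=4: even, acc = (-10)*2+4 = -16; aux=13
item=1: not even, acc = (-16)-1 = -17; aux=14
item=5: not even, acc = (-17)-5 = -22; aux=19
item=11: not even, acc = (-22)-11 = -33; aux=30
item=11: not even, acc = (-33)-11 = -44; aux=41
item=4: even, acc = (-44)*2+4 = -84; aux=42
item=-1: not even, acc = (-84)-(-1) = -83; aux=41
item=12: even, acc = (-83)*2+12 = -154; aux=42
acc+aux = (-154)+42 = -112

-112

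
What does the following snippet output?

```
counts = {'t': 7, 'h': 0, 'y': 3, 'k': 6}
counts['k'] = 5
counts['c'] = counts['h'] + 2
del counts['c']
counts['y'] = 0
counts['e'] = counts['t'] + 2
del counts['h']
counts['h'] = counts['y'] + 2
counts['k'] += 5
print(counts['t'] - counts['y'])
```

counts['k'] = 5 → {'t': 7, 'h': 0, 'y': 3, 'k': 5}
counts['c'] = counts['h']+2 = 2 → {'t': 7, 'h': 0, 'y': 3, 'k': 5, 'c': 2}
del 'c' → {'t': 7, 'h': 0, 'y': 3, 'k': 5}
counts['y'] = 0 → {'t': 7, 'h': 0, 'y': 0, 'k': 5}
counts['e'] = counts['t']+2 = 9 → {'t': 7, 'h': 0, 'y': 0, 'k': 5, 'e': 9}
del 'h' → {'t': 7, 'y': 0, 'k': 5, 'e': 9}
counts['h'] = counts['y']+2 = 2 → {'t': 7, 'y': 0, 'k': 5, 'e': 9, 'h': 2}
counts['k'] = 5+5 = 10 → {'t': 7, 'y': 0, 'k': 10, 'e': 9, 'h': 2}
counts['t']-counts['y'] = 7-0 = 7

7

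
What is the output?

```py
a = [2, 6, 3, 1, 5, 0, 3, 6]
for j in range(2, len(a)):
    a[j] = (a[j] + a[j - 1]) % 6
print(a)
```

j=2: a[2] = (3+6)%6 = 3 → [2, 6, 3, 1, 5, 0, 3, 6]
j=3: a[3] = (1+3)%6 = 4 → [2, 6, 3, 4, 5, 0, 3, 6]
j=4: a[4] = (5+4)%6 = 3 → [2, 6, 3, 4, 3, 0, 3, 6]
j=5: a[5] = (0+3)%6 = 3 → [2, 6, 3, 4, 3, 3, 3, 6]
j=6: a[6] = (3+3)%6 = 0 → [2, 6, 3, 4, 3, 3, 0, 6]
j=7: a[7] = (6+0)%6 = 0 → [2, 6, 3, 4, 3, 3, 0, 0]

[2, 6, 3, 4, 3, 3, 0, 0]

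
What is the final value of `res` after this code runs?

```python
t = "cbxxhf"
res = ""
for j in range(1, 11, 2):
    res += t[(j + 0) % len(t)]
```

j=1: add t[1]='b' → 'b'
j=3: add t[3]='x' → 'bx'
j=5: add t[5]='f' → 'bxf'
j=7: add t[1]='b' → 'bxfb'
j=9: add t[3]='x' → 'bxfbx'

'bxfbx'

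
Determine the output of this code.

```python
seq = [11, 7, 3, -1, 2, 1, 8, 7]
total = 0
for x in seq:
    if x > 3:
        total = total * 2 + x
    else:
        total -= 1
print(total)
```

x=11: >3, total = 0*2+11 = 11
x=7: >3, total = 11*2+7 = 29
x=3: not >3, total = 29-1 = 28
x=-1: not >3, total = 28-1 = 27
x=2: not >3, total = 27-1 = 26
x=1: not >3, total = 26-1 = 25
x=8: >3, total = 25*2+8 = 58
x=7: >3, total = 58*2+7 = 123

123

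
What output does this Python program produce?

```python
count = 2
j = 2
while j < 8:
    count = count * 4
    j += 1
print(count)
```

j=2: count = 2*4 = 8
j=3: count = 8*4 = 32
j=4: count = 32*4 = 128
j=5: count = 128*4 = 512
j=6: count = 512*4 = 2048
j=7: count = 2048*4 = 8192

8192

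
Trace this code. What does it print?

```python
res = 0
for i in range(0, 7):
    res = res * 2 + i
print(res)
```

i=0: res = 0*2+0 = 0
i=1: res = 0*2+1 = 1
i=2: res = 1*2+2 = 4
i=3: res = 4*2+3 = 11
i=4: res = 11*2+4 = 26
i=5: res = 26*2+5 = 57
i=6: res = 57*2+6 = 120

120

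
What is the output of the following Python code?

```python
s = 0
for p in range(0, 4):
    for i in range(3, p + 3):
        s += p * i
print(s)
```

53

p=1,i=3: s = 0+3 = 3
p=2,i=3: s = 3+6 = 9
p=2,i=4: s = 9+8 = 17
p=3,i=3: s = 17+9 = 26
p=3,i=4: s = 26+12 = 38
p=3,i=5: s = 38+15 = 53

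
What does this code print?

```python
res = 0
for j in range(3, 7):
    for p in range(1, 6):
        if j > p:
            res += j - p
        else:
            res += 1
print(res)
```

j=3,p=1: 3>1, res = 0+2 = 2
j=3,p=2: 3>2, res = 2+1 = 3
j=3,p=3: not 3>3, res = 3+1 = 4
j=3,p=4: not 3>4, res = 4+1 = 5
j=3,p=5: not 3>5, res = 5+1 = 6
j=4,p=1: 4>1, res = 6+3 = 9
j=4,p=2: 4>2, res = 9+2 = 11
j=4,p=3: 4>3, res = 11+1 = 12
j=4,p=4: not 4>4, res = 12+1 = 13
j=4,p=5: not 4>5, res = 13+1 = 14
j=5,p=1: 5>1, res = 14+4 = 18
j=5,p=2: 5>2, res = 18+3 = 21
j=5,p=3: 5>3, res = 21+2 = 23
j=5,p=4: 5>4, res = 23+1 = 24
j=5,p=5: not 5>5, res = 24+1 = 25
j=6,p=1: 6>1, res = 25+5 = 30
j=6,p=2: 6>2, res = 30+4 = 34
j=6,p=3: 6>3, res = 34+3 = 37
j=6,p=4: 6>4, res = 37+2 = 39
j=6,p=5: 6>5, res = 39+1 = 40

40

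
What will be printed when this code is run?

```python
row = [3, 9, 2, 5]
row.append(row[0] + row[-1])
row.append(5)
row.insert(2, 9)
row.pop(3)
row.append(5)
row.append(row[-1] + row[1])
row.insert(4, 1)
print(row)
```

[3, 9, 9, 5, 1, 8, 5, 5, 14]

append row[0]+row[-1] = 3+5 = 8 → [3, 9, 2, 5, 8]
append 5 → [3, 9, 2, 5, 8, 5]
insert 9 at 2 → [3, 9, 9, 2, 5, 8, 5]
pop(3) removes 2 → [3, 9, 9, 5, 8, 5]
append 5 → [3, 9, 9, 5, 8, 5, 5]
append row[-1]+row[1] = 5+9 = 14 → [3, 9, 9, 5, 8, 5, 5, 14]
insert 1 at 4 → [3, 9, 9, 5, 1, 8, 5, 5, 14]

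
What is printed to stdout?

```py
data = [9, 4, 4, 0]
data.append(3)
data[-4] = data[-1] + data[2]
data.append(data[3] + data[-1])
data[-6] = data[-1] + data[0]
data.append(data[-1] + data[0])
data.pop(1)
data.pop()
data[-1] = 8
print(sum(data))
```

append 3 → [9, 4, 4, 0, 3]
data[-4] = data[-1]+data[2] = 3+4 = 7 → [9, 7, 4, 0, 3]
append data[3]+data[-1] = 0+3 = 3 → [9, 7, 4, 0, 3, 3]
data[-6] = data[-1]+data[0] = 3+9 = 12 → [12, 7, 4, 0, 3, 3]
append data[-1]+data[0] = 3+12 = 15 → [12, 7, 4, 0, 3, 3, 15]
pop(1) removes 7 → [12, 4, 0, 3, 3, 15]
pop() removes 15 → [12, 4, 0, 3, 3]
data[-1] = 8 → [12, 4, 0, 3, 8]
sum = 27

27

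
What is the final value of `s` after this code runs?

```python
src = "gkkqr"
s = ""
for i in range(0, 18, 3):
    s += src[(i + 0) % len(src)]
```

i=0: add src[0]='g' → 'g'
i=3: add src[3]='q' → 'gq'
i=6: add src[1]='k' → 'gqk'
i=9: add src[4]='r' → 'gqkr'
i=12: add src[2]='k' → 'gqkrk'
i=15: add src[0]='g' → 'gqkrkg'

'gqkrkg'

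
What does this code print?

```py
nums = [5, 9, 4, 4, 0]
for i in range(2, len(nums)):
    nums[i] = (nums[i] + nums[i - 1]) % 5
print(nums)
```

[5, 9, 3, 2, 2]

i=2: nums[2] = (4+9)%5 = 3 → [5, 9, 3, 4, 0]
i=3: nums[3] = (4+3)%5 = 2 → [5, 9, 3, 2, 0]
i=4: nums[4] = (0+2)%5 = 2 → [5, 9, 3, 2, 2]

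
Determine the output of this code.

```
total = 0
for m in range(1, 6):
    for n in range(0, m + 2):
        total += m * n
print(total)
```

m=1,n=0: total = 0+0 = 0
m=1,n=1: total = 0+1 = 1
m=1,n=2: total = 1+2 = 3
m=2,n=0: total = 3+0 = 3
m=2,n=1: total = 3+2 = 5
m=2,n=2: total = 5+4 = 9
m=2,n=3: total = 9+6 = 15
m=3,n=0: total = 15+0 = 15
m=3,n=1: total = 15+3 = 18
m=3,n=2: total = 18+6 = 24
m=3,n=3: total = 24+9 = 33
m=3,n=4: total = 33+12 = 45
m=4,n=0: total = 45+0 = 45
m=4,n=1: total = 45+4 = 49
m=4,n=2: total = 49+8 = 57
m=4,n=3: total = 57+12 = 69
m=4,n=4: total = 69+16 = 85
m=4,n=5: total = 85+20 = 105
m=5,n=0: total = 105+0 = 105
m=5,n=1: total = 105+5 = 110
m=5,n=2: total = 110+10 = 120
m=5,n=3: total = 120+15 = 135
m=5,n=4: total = 135+20 = 155
m=5,n=5: total = 155+25 = 180
m=5,n=6: total = 180+30 = 210

210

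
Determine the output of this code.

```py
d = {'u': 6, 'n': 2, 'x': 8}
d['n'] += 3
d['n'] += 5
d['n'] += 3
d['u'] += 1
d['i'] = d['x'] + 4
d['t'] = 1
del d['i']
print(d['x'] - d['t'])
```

7

d['n'] = 2+3 = 5 → {'u': 6, 'n': 5, 'x': 8}
d['n'] = 5+5 = 10 → {'u': 6, 'n': 10, 'x': 8}
d['n'] = 10+3 = 13 → {'u': 6, 'n': 13, 'x': 8}
d['u'] = 6+1 = 7 → {'u': 7, 'n': 13, 'x': 8}
d['i'] = d['x']+4 = 12 → {'u': 7, 'n': 13, 'x': 8, 'i': 12}
d['t'] = 1 → {'u': 7, 'n': 13, 'x': 8, 'i': 12, 't': 1}
del 'i' → {'u': 7, 'n': 13, 'x': 8, 't': 1}
d['x']-d['t'] = 8-1 = 7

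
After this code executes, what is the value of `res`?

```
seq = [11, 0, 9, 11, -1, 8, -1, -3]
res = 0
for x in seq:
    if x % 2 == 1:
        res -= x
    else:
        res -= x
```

-34

x=11: odd, res = 0-11 = -11
x=0: not odd, res = (-11)-0 = -11
x=9: odd, res = (-11)-9 = -20
x=11: odd, res = (-20)-11 = -31
x=-1: odd, res = (-31)-(-1) = -30
x=8: not odd, res = (-30)-8 = -38
x=-1: odd, res = (-38)-(-1) = -37
x=-3: odd, res = (-37)-(-3) = -34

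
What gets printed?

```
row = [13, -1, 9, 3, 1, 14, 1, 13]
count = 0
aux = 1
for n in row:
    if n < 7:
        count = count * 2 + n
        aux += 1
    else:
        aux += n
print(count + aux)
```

n=13: not <7; aux=14
n=-1: <7, count = 0*2+(-1) = -1; aux=15
n=9: not <7; aux=24
n=3: <7, count = (-1)*2+3 = 1; aux=25
n=1: <7, count = 1*2+1 = 3; aux=26
n=14: not <7; aux=40
n=1: <7, count = 3*2+1 = 7; aux=41
n=13: not <7; aux=54
count+aux = 7+54 = 61

61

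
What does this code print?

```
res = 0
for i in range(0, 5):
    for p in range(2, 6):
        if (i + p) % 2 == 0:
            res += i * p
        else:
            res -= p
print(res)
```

i=0,p=2: even sum, res = 0+0 = 0
i=0,p=3: odd sum, res = 0-3 = -3
i=0,p=4: even sum, res = (-3)+0 = -3
i=0,p=5: odd sum, res = (-3)-5 = -8
i=1,p=2: odd sum, res = (-8)-2 = -10
i=1,p=3: even sum, res = (-10)+3 = -7
i=1,p=4: odd sum, res = (-7)-4 = -11
i=1,p=5: even sum, res = (-11)+5 = -6
i=2,p=2: even sum, res = (-6)+4 = -2
i=2,p=3: odd sum, res = (-2)-3 = -5
i=2,p=4: even sum, res = (-5)+8 = 3
i=2,p=5: odd sum, res = 3-5 = -2
i=3,p=2: odd sum, res = (-2)-2 = -4
i=3,p=3: even sum, res = (-4)+9 = 5
i=3,p=4: odd sum, res = 5-4 = 1
i=3,p=5: even sum, res = 1+15 = 16
i=4,p=2: even sum, res = 16+8 = 24
i=4,p=3: odd sum, res = 24-3 = 21
i=4,p=4: even sum, res = 21+16 = 37
i=4,p=5: odd sum, res = 37-5 = 32

32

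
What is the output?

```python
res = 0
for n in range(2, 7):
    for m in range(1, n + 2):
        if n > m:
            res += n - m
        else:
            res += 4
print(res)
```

75

n=2,m=1: 2>1, res = 0+1 = 1
n=2,m=2: not 2>2, res = 1+4 = 5
n=2,m=3: not 2>3, res = 5+4 = 9
n=3,m=1: 3>1, res = 9+2 = 11
n=3,m=2: 3>2, res = 11+1 = 12
n=3,m=3: not 3>3, res = 12+4 = 16
n=3,m=4: not 3>4, res = 16+4 = 20
n=4,m=1: 4>1, res = 20+3 = 23
n=4,m=2: 4>2, res = 23+2 = 25
n=4,m=3: 4>3, res = 25+1 = 26
n=4,m=4: not 4>4, res = 26+4 = 30
n=4,m=5: not 4>5, res = 30+4 = 34
n=5,m=1: 5>1, res = 34+4 = 38
n=5,m=2: 5>2, res = 38+3 = 41
n=5,m=3: 5>3, res = 41+2 = 43
n=5,m=4: 5>4, res = 43+1 = 44
n=5,m=5: not 5>5, res = 44+4 = 48
n=5,m=6: not 5>6, res = 48+4 = 52
n=6,m=1: 6>1, res = 52+5 = 57
n=6,m=2: 6>2, res = 57+4 = 61
n=6,m=3: 6>3, res = 61+3 = 64
n=6,m=4: 6>4, res = 64+2 = 66
n=6,m=5: 6>5, res = 66+1 = 67
n=6,m=6: not 6>6, res = 67+4 = 71
n=6,m=7: not 6>7, res = 71+4 = 75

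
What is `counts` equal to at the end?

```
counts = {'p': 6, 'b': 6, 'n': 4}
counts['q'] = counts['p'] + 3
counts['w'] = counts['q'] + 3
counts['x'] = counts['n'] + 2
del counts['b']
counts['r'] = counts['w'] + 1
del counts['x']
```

counts['q'] = counts['p']+3 = 9 → {'p': 6, 'b': 6, 'n': 4, 'q': 9}
counts['w'] = counts['q']+3 = 12 → {'p': 6, 'b': 6, 'n': 4, 'q': 9, 'w': 12}
counts['x'] = counts['n']+2 = 6 → {'p': 6, 'b': 6, 'n': 4, 'q': 9, 'w': 12, 'x': 6}
del 'b' → {'p': 6, 'n': 4, 'q': 9, 'w': 12, 'x': 6}
counts['r'] = counts['w']+1 = 13 → {'p': 6, 'n': 4, 'q': 9, 'w': 12, 'x': 6, 'r': 13}
del 'x' → {'p': 6, 'n': 4, 'q': 9, 'w': 12, 'r': 13}

{'p': 6, 'n': 4, 'q': 9, 'w': 12, 'r': 13}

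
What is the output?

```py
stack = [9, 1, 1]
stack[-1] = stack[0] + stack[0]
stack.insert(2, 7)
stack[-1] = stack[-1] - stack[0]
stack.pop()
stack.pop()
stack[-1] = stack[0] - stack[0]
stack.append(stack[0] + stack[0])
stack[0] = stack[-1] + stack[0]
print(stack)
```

[27, 0, 18]

stack[-1] = stack[0]+stack[0] = 9+9 = 18 → [9, 1, 18]
insert 7 at 2 → [9, 1, 7, 18]
stack[-1] = stack[-1]-stack[0] = 18-9 = 9 → [9, 1, 7, 9]
pop() removes 9 → [9, 1, 7]
pop() removes 7 → [9, 1]
stack[-1] = stack[0]-stack[0] = 9-9 = 0 → [9, 0]
append stack[0]+stack[0] = 9+9 = 18 → [9, 0, 18]
stack[0] = stack[-1]+stack[0] = 18+9 = 27 → [27, 0, 18]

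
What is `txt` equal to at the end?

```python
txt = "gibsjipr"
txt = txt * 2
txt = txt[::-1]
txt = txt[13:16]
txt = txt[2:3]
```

'g'

repeat ×2 → 'gibsjiprgibsjipr'
reverse → 'rpijsbigrpijsbig'
slice [13:16] → 'big'
slice [2:3] → 'g'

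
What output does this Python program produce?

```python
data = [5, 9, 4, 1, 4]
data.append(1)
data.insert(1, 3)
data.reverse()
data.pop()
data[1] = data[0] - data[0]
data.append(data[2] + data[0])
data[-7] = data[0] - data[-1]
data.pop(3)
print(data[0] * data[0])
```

1

append 1 → [5, 9, 4, 1, 4, 1]
insert 3 at 1 → [5, 3, 9, 4, 1, 4, 1]
reverse → [1, 4, 1, 4, 9, 3, 5]
pop() removes 5 → [1, 4, 1, 4, 9, 3]
data[1] = data[0]-data[0] = 1-1 = 0 → [1, 0, 1, 4, 9, 3]
append data[2]+data[0] = 1+1 = 2 → [1, 0, 1, 4, 9, 3, 2]
data[-7] = data[0]-data[-1] = 1-2 = -1 → [-1, 0, 1, 4, 9, 3, 2]
pop(3) removes 4 → [-1, 0, 1, 9, 3, 2]
data[0]*data[0] = (-1)*(-1) = 1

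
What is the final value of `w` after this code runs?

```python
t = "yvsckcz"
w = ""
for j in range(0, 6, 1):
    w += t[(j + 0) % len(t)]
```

'yvsckc'

j=0: add t[0]='y' → 'y'
j=1: add t[1]='v' → 'yv'
j=2: add t[2]='s' → 'yvs'
j=3: add t[3]='c' → 'yvsc'
j=4: add t[4]='k' → 'yvsck'
j=5: add t[5]='c' → 'yvsckc'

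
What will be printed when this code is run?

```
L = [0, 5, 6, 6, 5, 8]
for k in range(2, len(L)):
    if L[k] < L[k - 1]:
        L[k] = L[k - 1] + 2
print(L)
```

[0, 5, 6, 6, 8, 8]

k=2: 6>=5, unchanged → [0, 5, 6, 6, 5, 8]
k=3: 6>=6, unchanged → [0, 5, 6, 6, 5, 8]
k=4: 5<6, L[4] = 6+2 = 8 → [0, 5, 6, 6, 8, 8]
k=5: 8>=8, unchanged → [0, 5, 6, 6, 8, 8]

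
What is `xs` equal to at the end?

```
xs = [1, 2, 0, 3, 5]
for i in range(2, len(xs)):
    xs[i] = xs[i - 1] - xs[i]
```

i=2: xs[2] = 2-0 = 2 → [1, 2, 2, 3, 5]
i=3: xs[3] = 2-3 = -1 → [1, 2, 2, -1, 5]
i=4: xs[4] = (-1)-5 = -6 → [1, 2, 2, -1, -6]

[1, 2, 2, -1, -6]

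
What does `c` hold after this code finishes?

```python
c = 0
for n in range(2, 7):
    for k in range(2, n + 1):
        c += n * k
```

n=2,k=2: c = 0+4 = 4
n=3,k=2: c = 4+6 = 10
n=3,k=3: c = 10+9 = 19
n=4,k=2: c = 19+8 = 27
n=4,k=3: c = 27+12 = 39
n=4,k=4: c = 39+16 = 55
n=5,k=2: c = 55+10 = 65
n=5,k=3: c = 65+15 = 80
n=5,k=4: c = 80+20 = 100
n=5,k=5: c = 100+25 = 125
n=6,k=2: c = 125+12 = 137
n=6,k=3: c = 137+18 = 155
n=6,k=4: c = 155+24 = 179
n=6,k=5: c = 179+30 = 209
n=6,k=6: c = 209+36 = 245

245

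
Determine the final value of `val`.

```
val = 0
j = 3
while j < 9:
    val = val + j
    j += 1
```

33

j=3: val = 0+3 = 3
j=4: val = 3+4 = 7
j=5: val = 7+5 = 12
j=6: val = 12+6 = 18
j=7: val = 18+7 = 25
j=8: val = 25+8 = 33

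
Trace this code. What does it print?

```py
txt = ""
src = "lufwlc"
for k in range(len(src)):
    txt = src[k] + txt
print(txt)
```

k=0: prepend 'l' → 'l'
k=1: prepend 'u' → 'ul'
k=2: prepend 'f' → 'ful'
k=3: prepend 'w' → 'wful'
k=4: prepend 'l' → 'lwful'
k=5: prepend 'c' → 'clwful'

clwful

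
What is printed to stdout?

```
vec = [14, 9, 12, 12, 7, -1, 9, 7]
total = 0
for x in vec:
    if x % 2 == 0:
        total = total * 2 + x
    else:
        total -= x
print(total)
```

x=14: even, total = 0*2+14 = 14
x=9: not even, total = 14-9 = 5
x=12: even, total = 5*2+12 = 22
x=12: even, total = 22*2+12 = 56
x=7: not even, total = 56-7 = 49
x=-1: not even, total = 49-(-1) = 50
x=9: not even, total = 50-9 = 41
x=7: not even, total = 41-7 = 34

34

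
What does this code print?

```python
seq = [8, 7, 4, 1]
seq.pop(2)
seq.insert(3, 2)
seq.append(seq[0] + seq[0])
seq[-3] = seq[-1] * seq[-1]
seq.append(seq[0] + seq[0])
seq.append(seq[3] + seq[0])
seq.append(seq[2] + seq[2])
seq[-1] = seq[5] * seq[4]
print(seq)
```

pop(2) removes 4 → [8, 7, 1]
insert 2 at 3 → [8, 7, 1, 2]
append seq[0]+seq[0] = 8+8 = 16 → [8, 7, 1, 2, 16]
seq[-3] = seq[-1]*seq[-1] = 16*16 = 256 → [8, 7, 256, 2, 16]
append seq[0]+seq[0] = 8+8 = 16 → [8, 7, 256, 2, 16, 16]
append seq[3]+seq[0] = 2+8 = 10 → [8, 7, 256, 2, 16, 16, 10]
append seq[2]+seq[2] = 256+256 = 512 → [8, 7, 256, 2, 16, 16, 10, 512]
seq[-1] = seq[5]*seq[4] = 16*16 = 256 → [8, 7, 256, 2, 16, 16, 10, 256]

[8, 7, 256, 2, 16, 16, 10, 256]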